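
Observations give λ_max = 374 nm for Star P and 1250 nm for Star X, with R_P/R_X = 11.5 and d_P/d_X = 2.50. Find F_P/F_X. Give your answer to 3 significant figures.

Wien's law: T_P/T_X = λ_X/λ_P = 1250/374 = 3.342.
L_P/L_X = (R_P/R_X)²(T_P/T_X)⁴ = (11.5)²(3.342)⁴ = 1.650×10^4.
F_P/F_X = (L_P/L_X)/(d_P/d_X)² = 1.650×10^4/(2.50)² = 2640.

2.64×10^3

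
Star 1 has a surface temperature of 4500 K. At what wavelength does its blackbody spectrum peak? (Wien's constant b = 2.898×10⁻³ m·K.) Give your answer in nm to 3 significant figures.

644 nm

λ_max = b/T = 2.898×10⁻³ / 4500 = 6.44×10^-7 m = 644.0 nm.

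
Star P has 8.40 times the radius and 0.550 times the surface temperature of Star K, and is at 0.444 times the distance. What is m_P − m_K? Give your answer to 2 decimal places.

-3.79

L_P/L_K = (8.40)²(0.550)⁴ = 6.457.
F_P/F_K = (L_P/L_K)/(d_P/d_K)² = 6.457/0.1971 = 32.75.
m_P − m_K = −2.5 log₁₀(32.75) = -3.79.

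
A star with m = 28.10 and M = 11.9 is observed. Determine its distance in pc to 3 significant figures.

1.74×10^4 pc

m − M = 5 log₁₀(d/10 pc)
28.10 − (11.9) = 16.20 = 5 log₁₀(d/10)
d = 10 × 10^(16.20/5) = 10 × 10^3.240 = 1.738×10^4 pc.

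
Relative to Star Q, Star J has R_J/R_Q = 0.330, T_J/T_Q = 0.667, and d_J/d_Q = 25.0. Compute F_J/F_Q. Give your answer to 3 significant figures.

L_J/L_Q = (R_J/R_Q)²(T_J/T_Q)⁴ = (0.330)² × (0.667)⁴ = 0.02155.
F_J/F_Q = (L_J/L_Q)/(d_J/d_Q)² = 0.02155 / (25.0)² = 3.449×10^-5.

3.45×10^-5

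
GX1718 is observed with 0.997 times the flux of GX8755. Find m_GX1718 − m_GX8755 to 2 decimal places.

m_GX1718 − m_GX8755 = −2.5 log₁₀(F_GX1718/F_GX8755) = −2.5 log₁₀(0.997) = −2.5 × (-0.001) = 0.003.

0.00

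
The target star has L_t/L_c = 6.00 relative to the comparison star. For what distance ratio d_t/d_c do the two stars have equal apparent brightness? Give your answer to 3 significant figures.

2.45

Equal flux requires L_t/d_t² = L_c/d_c², so d_t/d_c = √(L_t/L_c)
= √(6.00) = 2.449.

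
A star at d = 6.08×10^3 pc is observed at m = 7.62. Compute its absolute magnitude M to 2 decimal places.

M = m − 5 log₁₀(d/10 pc) = 7.62 − 5 log₁₀(6.08×10^3/10)
  = 7.62 − 5 × 2.784 = 7.62 − 13.92 = -6.30.

-6.30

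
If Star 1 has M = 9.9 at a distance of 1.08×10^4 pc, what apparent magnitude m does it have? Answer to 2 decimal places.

m = M + 5 log₁₀(d/10 pc) = 9.9 + 5 log₁₀(1.08×10^4/10)
  = 9.9 + 5 × 3.033 = 9.9 + 15.17 = 25.07.

25.07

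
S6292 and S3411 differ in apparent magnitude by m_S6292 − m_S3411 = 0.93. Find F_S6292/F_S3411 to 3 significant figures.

0.425

F_S6292/F_S3411 = 10^(−(m_S6292 − m_S3411)/2.5) = 10^(-0.93/2.5) = 10^-0.372 = 0.4246.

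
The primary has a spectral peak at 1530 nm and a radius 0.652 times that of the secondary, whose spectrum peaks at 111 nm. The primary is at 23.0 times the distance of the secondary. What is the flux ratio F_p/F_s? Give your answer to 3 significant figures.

Wien's law: T_p/T_s = λ_s/λ_p = 111/1530 = 0.07255.
L_p/L_s = (R_p/R_s)²(T_p/T_s)⁴ = (0.652)²(0.07255)⁴ = 1.178×10^-5.
F_p/F_s = (L_p/L_s)/(d_p/d_s)² = 1.178×10^-5/(23.0)² = 2.226×10^-8.

2.23×10^-8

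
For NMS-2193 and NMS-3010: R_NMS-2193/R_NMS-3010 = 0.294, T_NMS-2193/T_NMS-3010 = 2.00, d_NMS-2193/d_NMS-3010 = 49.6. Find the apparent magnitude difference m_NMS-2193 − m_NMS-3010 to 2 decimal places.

L_NMS-2193/L_NMS-3010 = (0.294)²(2.00)⁴ = 1.383.
F_NMS-2193/F_NMS-3010 = (L_NMS-2193/L_NMS-3010)/(d_NMS-2193/d_NMS-3010)² = 1.383/2460 = 5.621×10^-4.
m_NMS-2193 − m_NMS-3010 = −2.5 log₁₀(5.621×10^-4) = 8.13.

8.13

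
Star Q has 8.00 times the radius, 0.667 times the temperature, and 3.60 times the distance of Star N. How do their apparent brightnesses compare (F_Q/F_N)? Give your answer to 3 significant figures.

0.977

L_Q/L_N = (R_Q/R_N)²(T_Q/T_N)⁴ = (8.00)² × (0.667)⁴ = 12.67.
F_Q/F_N = (L_Q/L_N)/(d_Q/d_N)² = 12.67 / (3.60)² = 0.9774.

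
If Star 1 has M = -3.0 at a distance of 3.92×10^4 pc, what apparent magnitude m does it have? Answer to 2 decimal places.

m = M + 5 log₁₀(d/10 pc) = -3.0 + 5 log₁₀(3.92×10^4/10)
  = -3.0 + 5 × 3.593 = -3.0 + 17.97 = 14.97.

14.97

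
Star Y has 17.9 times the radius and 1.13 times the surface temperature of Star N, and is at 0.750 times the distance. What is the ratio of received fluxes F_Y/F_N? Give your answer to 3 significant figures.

L_Y/L_N = (R_Y/R_N)²(T_Y/T_N)⁴ = (17.9)² × (1.13)⁴ = 522.4.
F_Y/F_N = (L_Y/L_N)/(d_Y/d_N)² = 522.4 / (0.750)² = 928.7.

929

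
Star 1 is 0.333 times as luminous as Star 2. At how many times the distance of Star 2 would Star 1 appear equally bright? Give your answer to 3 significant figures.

0.577

Equal flux requires L_1/d_1² = L_2/d_2², so d_1/d_2 = √(L_1/L_2)
= √(0.333) = 0.5771.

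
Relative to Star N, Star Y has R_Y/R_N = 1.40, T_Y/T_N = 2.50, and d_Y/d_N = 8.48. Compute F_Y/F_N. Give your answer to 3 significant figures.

L_Y/L_N = (R_Y/R_N)²(T_Y/T_N)⁴ = (1.40)² × (2.50)⁴ = 76.56.
F_Y/F_N = (L_Y/L_N)/(d_Y/d_N)² = 76.56 / (8.48)² = 1.065.

1.06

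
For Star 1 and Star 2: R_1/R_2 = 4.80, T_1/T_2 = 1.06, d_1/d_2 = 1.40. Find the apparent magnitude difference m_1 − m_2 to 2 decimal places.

L_1/L_2 = (4.80)²(1.06)⁴ = 29.09.
F_1/F_2 = (L_1/L_2)/(d_1/d_2)² = 29.09/1.960 = 14.84.
m_1 − m_2 = −2.5 log₁₀(14.84) = -2.93.

-2.93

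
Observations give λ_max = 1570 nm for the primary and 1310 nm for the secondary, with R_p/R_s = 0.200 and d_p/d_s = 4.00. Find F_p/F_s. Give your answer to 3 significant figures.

0.00121

Wien's law: T_p/T_s = λ_s/λ_p = 1310/1570 = 0.8344.
L_p/L_s = (R_p/R_s)²(T_p/T_s)⁴ = (0.200)²(0.8344)⁴ = 0.01939.
F_p/F_s = (L_p/L_s)/(d_p/d_s)² = 0.01939/(4.00)² = 0.001212.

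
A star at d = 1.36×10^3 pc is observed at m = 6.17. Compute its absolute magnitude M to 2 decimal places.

M = m − 5 log₁₀(d/10 pc) = 6.17 − 5 log₁₀(1.36×10^3/10)
  = 6.17 − 5 × 2.134 = 6.17 − 10.67 = -4.50.

-4.50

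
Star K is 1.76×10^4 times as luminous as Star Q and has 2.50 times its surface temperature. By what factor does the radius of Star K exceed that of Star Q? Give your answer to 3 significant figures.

21.2

L ∝ R²T⁴ gives R ∝ √L / T², so
R_K/R_Q = √(1.76×10^4) / (2.50)² = 132.7 / 6.250 = 21.23.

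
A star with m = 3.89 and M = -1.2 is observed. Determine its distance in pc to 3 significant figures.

104 pc

m − M = 5 log₁₀(d/10 pc)
3.89 − (-1.2) = 5.09 = 5 log₁₀(d/10)
d = 10 × 10^(5.09/5) = 10 × 10^1.018 = 104.2 pc.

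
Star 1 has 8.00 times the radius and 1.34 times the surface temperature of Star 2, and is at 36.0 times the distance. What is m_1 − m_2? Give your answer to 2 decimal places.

L_1/L_2 = (8.00)²(1.34)⁴ = 206.3.
F_1/F_2 = (L_1/L_2)/(d_1/d_2)² = 206.3/1296 = 0.1592.
m_1 − m_2 = −2.5 log₁₀(0.1592) = 2.00.

2.00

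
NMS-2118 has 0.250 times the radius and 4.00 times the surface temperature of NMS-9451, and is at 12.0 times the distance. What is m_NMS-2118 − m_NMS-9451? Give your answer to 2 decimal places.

L_NMS-2118/L_NMS-9451 = (0.250)²(4.00)⁴ = 16.00.
F_NMS-2118/F_NMS-9451 = (L_NMS-2118/L_NMS-9451)/(d_NMS-2118/d_NMS-9451)² = 16.00/144.0 = 0.1111.
m_NMS-2118 − m_NMS-9451 = −2.5 log₁₀(0.1111) = 2.39.

2.39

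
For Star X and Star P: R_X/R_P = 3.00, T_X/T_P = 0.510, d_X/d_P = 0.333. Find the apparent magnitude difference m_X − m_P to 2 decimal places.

L_X/L_P = (3.00)²(0.510)⁴ = 0.6089.
F_X/F_P = (L_X/L_P)/(d_X/d_P)² = 0.6089/0.1109 = 5.491.
m_X − m_P = −2.5 log₁₀(5.491) = -1.85.

-1.85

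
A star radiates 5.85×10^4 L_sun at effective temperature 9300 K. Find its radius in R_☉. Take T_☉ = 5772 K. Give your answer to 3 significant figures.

R/R_☉ = √(L/L_☉) / (T/T_☉)² = √(5.85×10^4) / (1.611)²
       = 241.9 / 2.596 = 93.17.

93.2 R_☉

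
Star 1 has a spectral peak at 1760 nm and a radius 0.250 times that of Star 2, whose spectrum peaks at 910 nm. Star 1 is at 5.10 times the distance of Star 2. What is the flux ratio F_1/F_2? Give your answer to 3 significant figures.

1.72×10^-4

Wien's law: T_1/T_2 = λ_2/λ_1 = 910/1760 = 0.5170.
L_1/L_2 = (R_1/R_2)²(T_1/T_2)⁴ = (0.250)²(0.5170)⁴ = 0.004467.
F_1/F_2 = (L_1/L_2)/(d_1/d_2)² = 0.004467/(5.10)² = 1.717×10^-4.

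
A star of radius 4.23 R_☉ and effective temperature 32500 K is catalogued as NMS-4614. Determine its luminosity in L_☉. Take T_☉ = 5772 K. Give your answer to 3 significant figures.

1.80×10^4 L_☉

L/L_☉ = (R/R_☉)² (T/T_☉)⁴ = (4.23)² × (32500/5772)⁴
       = 17.89 × (5.631)⁴ = 17.89 × 1005 = 1.798×10^4.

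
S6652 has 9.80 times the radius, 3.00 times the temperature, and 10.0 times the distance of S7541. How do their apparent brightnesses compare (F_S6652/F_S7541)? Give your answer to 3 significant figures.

L_S6652/L_S7541 = (R_S6652/R_S7541)²(T_S6652/T_S7541)⁴ = (9.80)² × (3.00)⁴ = 7779.
F_S6652/F_S7541 = (L_S6652/L_S7541)/(d_S6652/d_S7541)² = 7779 / (10.0)² = 77.79.

77.8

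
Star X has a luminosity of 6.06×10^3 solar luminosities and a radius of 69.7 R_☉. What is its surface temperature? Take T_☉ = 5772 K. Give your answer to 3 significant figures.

T/T_☉ = (L/L_☉)^(1/4) / (R/R_☉)^(1/2)
T = 5772 × (6.06×10^3)^(1/4) / √(69.7) = 5772 × 8.823 / 8.349 = 6100 K.

6.10×10^3 K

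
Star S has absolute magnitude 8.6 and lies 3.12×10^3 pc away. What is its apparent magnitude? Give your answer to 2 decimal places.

m = M + 5 log₁₀(d/10 pc) = 8.6 + 5 log₁₀(3.12×10^3/10)
  = 8.6 + 5 × 2.494 = 8.6 + 12.47 = 21.07.

21.07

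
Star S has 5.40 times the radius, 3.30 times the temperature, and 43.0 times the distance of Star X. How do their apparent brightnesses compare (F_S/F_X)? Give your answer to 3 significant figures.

1.87

L_S/L_X = (R_S/R_X)²(T_S/T_X)⁴ = (5.40)² × (3.30)⁴ = 3458.
F_S/F_X = (L_S/L_X)/(d_S/d_X)² = 3458 / (43.0)² = 1.870.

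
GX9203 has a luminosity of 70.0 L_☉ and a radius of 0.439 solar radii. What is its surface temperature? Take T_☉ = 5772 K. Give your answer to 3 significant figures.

T/T_☉ = (L/L_☉)^(1/4) / (R/R_☉)^(1/2)
T = 5772 × (70.0)^(1/4) / √(0.439) = 5772 × 2.893 / 0.6626 = 2.520×10^4 K.

2.52×10^4 K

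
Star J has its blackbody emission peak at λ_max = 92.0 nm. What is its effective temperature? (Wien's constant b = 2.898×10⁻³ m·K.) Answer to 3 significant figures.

3.15×10^4 K

T = b/λ_max = 2.898×10⁻³ / (92.0×10⁻⁹) = 3.150×10^4 K.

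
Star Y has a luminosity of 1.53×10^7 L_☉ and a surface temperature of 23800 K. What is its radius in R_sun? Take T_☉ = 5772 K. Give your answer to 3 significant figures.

230 R_sun

R/R_☉ = √(L/L_☉) / (T/T_☉)² = √(1.53×10^7) / (4.123)²
       = 3912 / 17.00 = 230.1.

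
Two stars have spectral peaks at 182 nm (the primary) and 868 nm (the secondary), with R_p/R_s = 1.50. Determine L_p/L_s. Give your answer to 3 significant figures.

Wien's law gives T ∝ 1/λ_max, so T_p/T_s = λ_s/λ_p = 868/182 = 4.769.
Then L ∝ R²T⁴ gives L_p/L_s = (1.50)² × (4.769)⁴ = 2.250 × 517.4 = 1164.

1.16×10^3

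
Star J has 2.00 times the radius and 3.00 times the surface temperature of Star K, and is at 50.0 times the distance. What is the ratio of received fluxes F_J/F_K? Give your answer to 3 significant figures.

0.130

L_J/L_K = (R_J/R_K)²(T_J/T_K)⁴ = (2.00)² × (3.00)⁴ = 324.0.
F_J/F_K = (L_J/L_K)/(d_J/d_K)² = 324.0 / (50.0)² = 0.1296.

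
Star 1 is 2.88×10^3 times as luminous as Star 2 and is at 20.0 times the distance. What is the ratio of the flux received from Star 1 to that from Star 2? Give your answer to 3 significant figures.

F = L/(4πd²), so F_1/F_2 = (L_1/L_2) / (d_1/d_2)²
= 2.88×10^3 / (20.0)² = 2.88×10^3 / 400.0 = 7.200.

7.20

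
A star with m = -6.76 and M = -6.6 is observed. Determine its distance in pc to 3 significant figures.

m − M = 5 log₁₀(d/10 pc)
-6.76 − (-6.6) = -0.16 = 5 log₁₀(d/10)
d = 10 × 10^(-0.16/5) = 10 × 10^-0.032 = 9.290 pc.

9.29 pc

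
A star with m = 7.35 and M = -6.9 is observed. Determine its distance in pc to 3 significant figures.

7.08×10^3 pc

m − M = 5 log₁₀(d/10 pc)
7.35 − (-6.9) = 14.25 = 5 log₁₀(d/10)
d = 10 × 10^(14.25/5) = 10 × 10^2.850 = 7079 pc.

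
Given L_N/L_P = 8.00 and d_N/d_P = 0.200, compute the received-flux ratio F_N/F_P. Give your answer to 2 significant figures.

F = L/(4πd²), so F_N/F_P = (L_N/L_P) / (d_N/d_P)²
= 8.00 / (0.200)² = 8.00 / 0.04000 = 200.0.

2.0×10^2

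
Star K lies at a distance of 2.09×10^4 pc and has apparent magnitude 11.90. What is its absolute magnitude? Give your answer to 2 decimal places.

-4.70

M = m − 5 log₁₀(d/10 pc) = 11.90 − 5 log₁₀(2.09×10^4/10)
  = 11.90 − 5 × 3.320 = 11.90 − 16.60 = -4.70.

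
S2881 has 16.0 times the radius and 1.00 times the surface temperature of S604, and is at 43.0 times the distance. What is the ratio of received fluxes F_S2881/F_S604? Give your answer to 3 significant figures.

L_S2881/L_S604 = (R_S2881/R_S604)²(T_S2881/T_S604)⁴ = (16.0)² × (1.00)⁴ = 256.0.
F_S2881/F_S604 = (L_S2881/L_S604)/(d_S2881/d_S604)² = 256.0 / (43.0)² = 0.1385.

0.138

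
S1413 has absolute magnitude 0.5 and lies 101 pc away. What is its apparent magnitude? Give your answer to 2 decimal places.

m = M + 5 log₁₀(d/10 pc) = 0.5 + 5 log₁₀(101/10)
  = 0.5 + 5 × 1.004 = 0.5 + 5.02 = 5.52.

5.52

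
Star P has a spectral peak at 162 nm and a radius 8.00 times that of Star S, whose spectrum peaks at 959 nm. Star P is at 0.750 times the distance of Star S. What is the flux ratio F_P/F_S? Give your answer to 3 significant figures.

Wien's law: T_P/T_S = λ_S/λ_P = 959/162 = 5.920.
L_P/L_S = (R_P/R_S)²(T_P/T_S)⁴ = (8.00)²(5.920)⁴ = 7.859×10^4.
F_P/F_S = (L_P/L_S)/(d_P/d_S)² = 7.859×10^4/(0.750)² = 1.397×10^5.

1.40×10^5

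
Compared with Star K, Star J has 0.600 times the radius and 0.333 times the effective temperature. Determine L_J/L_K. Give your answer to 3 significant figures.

0.00443

From the Stefan–Boltzmann law, L ∝ R²T⁴, so
L_J/L_K = (R_J/R_K)² (T_J/T_K)⁴ = (0.600)² × (0.333)⁴ = 0.3600 × 0.01230 = 0.004427.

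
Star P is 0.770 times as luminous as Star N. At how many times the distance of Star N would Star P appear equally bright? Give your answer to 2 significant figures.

0.88

Equal flux requires L_P/d_P² = L_N/d_N², so d_P/d_N = √(L_P/L_N)
= √(0.770) = 0.8775.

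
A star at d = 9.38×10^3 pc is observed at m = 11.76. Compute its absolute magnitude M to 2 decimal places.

M = m − 5 log₁₀(d/10 pc) = 11.76 − 5 log₁₀(9.38×10^3/10)
  = 11.76 − 5 × 2.972 = 11.76 − 14.86 = -3.10.

-3.10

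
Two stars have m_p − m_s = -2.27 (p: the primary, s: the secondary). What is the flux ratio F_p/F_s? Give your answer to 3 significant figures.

F_p/F_s = 10^(−(m_p − m_s)/2.5) = 10^(2.27/2.5) = 10^0.908 = 8.091.

8.09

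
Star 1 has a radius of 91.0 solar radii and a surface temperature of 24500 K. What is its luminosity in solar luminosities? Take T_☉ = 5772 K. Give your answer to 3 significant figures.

L/L_☉ = (R/R_☉)² (T/T_☉)⁴ = (91.0)² × (24500/5772)⁴
       = 8281 × (4.245)⁴ = 8281 × 324.6 = 2.688×10^6.

2.69×10^6 solar luminosities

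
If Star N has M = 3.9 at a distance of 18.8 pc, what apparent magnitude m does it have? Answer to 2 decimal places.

5.27

m = M + 5 log₁₀(d/10 pc) = 3.9 + 5 log₁₀(18.8/10)
  = 3.9 + 5 × 0.274 = 3.9 + 1.37 = 5.27.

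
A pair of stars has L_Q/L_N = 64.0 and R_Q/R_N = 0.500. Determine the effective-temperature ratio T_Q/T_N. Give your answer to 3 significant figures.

4.00

L ∝ R²T⁴ gives T ∝ (L/R²)^(1/4), so
T_Q/T_N = (64.0 / 0.500²)^(1/4) = (256.0)^(1/4) = 4.000.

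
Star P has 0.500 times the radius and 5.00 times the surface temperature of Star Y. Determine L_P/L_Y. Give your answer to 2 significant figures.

1.6×10^2

From the Stefan–Boltzmann law, L ∝ R²T⁴, so
L_P/L_Y = (R_P/R_Y)² (T_P/T_Y)⁴ = (0.500)² × (5.00)⁴ = 0.2500 × 625.0 = 156.2.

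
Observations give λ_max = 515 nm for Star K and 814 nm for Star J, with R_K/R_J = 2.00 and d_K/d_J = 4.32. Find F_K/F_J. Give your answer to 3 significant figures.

1.34

Wien's law: T_K/T_J = λ_J/λ_K = 814/515 = 1.581.
L_K/L_J = (R_K/R_J)²(T_K/T_J)⁴ = (2.00)²(1.581)⁴ = 24.96.
F_K/F_J = (L_K/L_J)/(d_K/d_J)² = 24.96/(4.32)² = 1.338.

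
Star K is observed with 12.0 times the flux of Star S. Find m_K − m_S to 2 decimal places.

-2.70

m_K − m_S = −2.5 log₁₀(F_K/F_S) = −2.5 log₁₀(12.0) = −2.5 × (1.079) = -2.698.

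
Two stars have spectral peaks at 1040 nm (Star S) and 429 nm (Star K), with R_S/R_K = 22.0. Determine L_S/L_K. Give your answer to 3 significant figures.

Wien's law gives T ∝ 1/λ_max, so T_S/T_K = λ_K/λ_S = 429/1040 = 0.4125.
Then L ∝ R²T⁴ gives L_S/L_K = (22.0)² × (0.4125)⁴ = 484.0 × 0.02895 = 14.01.

14.0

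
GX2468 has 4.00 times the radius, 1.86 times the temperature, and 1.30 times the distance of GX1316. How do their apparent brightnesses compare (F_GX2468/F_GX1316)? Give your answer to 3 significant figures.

113

L_GX2468/L_GX1316 = (R_GX2468/R_GX1316)²(T_GX2468/T_GX1316)⁴ = (4.00)² × (1.86)⁴ = 191.5.
F_GX2468/F_GX1316 = (L_GX2468/L_GX1316)/(d_GX2468/d_GX1316)² = 191.5 / (1.30)² = 113.3.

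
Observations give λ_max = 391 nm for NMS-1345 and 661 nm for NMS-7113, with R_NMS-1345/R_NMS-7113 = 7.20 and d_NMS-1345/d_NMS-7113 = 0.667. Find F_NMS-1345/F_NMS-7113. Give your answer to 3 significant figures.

952

Wien's law: T_NMS-1345/T_NMS-7113 = λ_NMS-7113/λ_NMS-1345 = 661/391 = 1.691.
L_NMS-1345/L_NMS-7113 = (R_NMS-1345/R_NMS-7113)²(T_NMS-1345/T_NMS-7113)⁴ = (7.20)²(1.691)⁴ = 423.4.
F_NMS-1345/F_NMS-7113 = (L_NMS-1345/L_NMS-7113)/(d_NMS-1345/d_NMS-7113)² = 423.4/(0.667)² = 951.7.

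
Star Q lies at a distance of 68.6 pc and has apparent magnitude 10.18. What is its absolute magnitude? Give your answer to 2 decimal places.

6.00

M = m − 5 log₁₀(d/10 pc) = 10.18 − 5 log₁₀(68.6/10)
  = 10.18 − 5 × 0.836 = 10.18 − 4.18 = 6.00.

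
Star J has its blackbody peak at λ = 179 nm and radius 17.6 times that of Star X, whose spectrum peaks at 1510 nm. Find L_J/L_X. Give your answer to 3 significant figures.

1.57×10^6

Wien's law gives T ∝ 1/λ_max, so T_J/T_X = λ_X/λ_J = 1510/179 = 8.436.
Then L ∝ R²T⁴ gives L_J/L_X = (17.6)² × (8.436)⁴ = 309.8 × 5064 = 1.569×10^6.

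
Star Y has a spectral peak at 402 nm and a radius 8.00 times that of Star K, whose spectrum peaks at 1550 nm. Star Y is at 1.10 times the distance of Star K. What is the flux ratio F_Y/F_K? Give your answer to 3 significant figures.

1.17×10^4

Wien's law: T_Y/T_K = λ_K/λ_Y = 1550/402 = 3.856.
L_Y/L_K = (R_Y/R_K)²(T_Y/T_K)⁴ = (8.00)²(3.856)⁴ = 1.414×10^4.
F_Y/F_K = (L_Y/L_K)/(d_Y/d_K)² = 1.414×10^4/(1.10)² = 1.169×10^4.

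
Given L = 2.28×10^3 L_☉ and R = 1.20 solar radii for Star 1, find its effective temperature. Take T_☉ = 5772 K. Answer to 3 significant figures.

T/T_☉ = (L/L_☉)^(1/4) / (R/R_☉)^(1/2)
T = 5772 × (2.28×10^3)^(1/4) / √(1.20) = 5772 × 6.910 / 1.095 = 3.641×10^4 K.

3.64×10^4 K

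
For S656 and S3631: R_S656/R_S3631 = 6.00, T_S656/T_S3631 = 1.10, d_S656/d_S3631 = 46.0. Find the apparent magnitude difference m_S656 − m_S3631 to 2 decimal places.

4.01

L_S656/L_S3631 = (6.00)²(1.10)⁴ = 52.71.
F_S656/F_S3631 = (L_S656/L_S3631)/(d_S656/d_S3631)² = 52.71/2116 = 0.02491.
m_S656 − m_S3631 = −2.5 log₁₀(0.02491) = 4.01.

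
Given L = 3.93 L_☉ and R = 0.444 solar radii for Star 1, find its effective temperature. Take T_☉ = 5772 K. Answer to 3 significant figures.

1.22×10^4 K

T/T_☉ = (L/L_☉)^(1/4) / (R/R_☉)^(1/2)
T = 5772 × (3.93)^(1/4) / √(0.444) = 5772 × 1.408 / 0.6663 = 1.220×10^4 K.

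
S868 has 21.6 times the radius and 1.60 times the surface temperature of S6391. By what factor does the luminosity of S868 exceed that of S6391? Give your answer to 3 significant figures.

3.06×10^3

From the Stefan–Boltzmann law, L ∝ R²T⁴, so
L_S868/L_S6391 = (R_S868/R_S6391)² (T_S868/T_S6391)⁴ = (21.6)² × (1.60)⁴ = 466.6 × 6.554 = 3058.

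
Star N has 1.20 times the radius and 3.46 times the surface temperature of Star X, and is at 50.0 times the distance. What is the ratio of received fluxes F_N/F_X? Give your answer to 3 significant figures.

L_N/L_X = (R_N/R_X)²(T_N/T_X)⁴ = (1.20)² × (3.46)⁴ = 206.4.
F_N/F_X = (L_N/L_X)/(d_N/d_X)² = 206.4 / (50.0)² = 0.08255.

0.0826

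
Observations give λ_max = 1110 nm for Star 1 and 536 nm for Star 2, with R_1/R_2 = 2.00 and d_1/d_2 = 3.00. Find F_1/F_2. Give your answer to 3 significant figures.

Wien's law: T_1/T_2 = λ_2/λ_1 = 536/1110 = 0.4829.
L_1/L_2 = (R_1/R_2)²(T_1/T_2)⁴ = (2.00)²(0.4829)⁴ = 0.2175.
F_1/F_2 = (L_1/L_2)/(d_1/d_2)² = 0.2175/(3.00)² = 0.02416.

0.0242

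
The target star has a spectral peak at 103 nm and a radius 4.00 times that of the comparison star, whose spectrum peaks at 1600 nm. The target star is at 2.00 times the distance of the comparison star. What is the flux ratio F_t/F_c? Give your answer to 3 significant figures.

2.33×10^5

Wien's law: T_t/T_c = λ_c/λ_t = 1600/103 = 15.53.
L_t/L_c = (R_t/R_c)²(T_t/T_c)⁴ = (4.00)²(15.53)⁴ = 9.316×10^5.
F_t/F_c = (L_t/L_c)/(d_t/d_c)² = 9.316×10^5/(2.00)² = 2.329×10^5.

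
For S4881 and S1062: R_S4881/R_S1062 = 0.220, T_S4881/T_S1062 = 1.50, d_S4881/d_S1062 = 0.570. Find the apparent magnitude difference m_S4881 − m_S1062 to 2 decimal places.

L_S4881/L_S1062 = (0.220)²(1.50)⁴ = 0.2450.
F_S4881/F_S1062 = (L_S4881/L_S1062)/(d_S4881/d_S1062)² = 0.2450/0.3249 = 0.7542.
m_S4881 − m_S1062 = −2.5 log₁₀(0.7542) = 0.31.

0.31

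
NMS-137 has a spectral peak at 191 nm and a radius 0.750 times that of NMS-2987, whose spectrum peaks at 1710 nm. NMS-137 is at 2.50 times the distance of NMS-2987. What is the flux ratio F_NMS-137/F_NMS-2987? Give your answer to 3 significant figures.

Wien's law: T_NMS-137/T_NMS-2987 = λ_NMS-2987/λ_NMS-137 = 1710/191 = 8.953.
L_NMS-137/L_NMS-2987 = (R_NMS-137/R_NMS-2987)²(T_NMS-137/T_NMS-2987)⁴ = (0.750)²(8.953)⁴ = 3614.
F_NMS-137/F_NMS-2987 = (L_NMS-137/L_NMS-2987)/(d_NMS-137/d_NMS-2987)² = 3614/(2.50)² = 578.2.

578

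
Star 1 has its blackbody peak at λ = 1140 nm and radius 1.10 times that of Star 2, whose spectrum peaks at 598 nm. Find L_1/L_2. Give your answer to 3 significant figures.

Wien's law gives T ∝ 1/λ_max, so T_1/T_2 = λ_2/λ_1 = 598/1140 = 0.5246.
Then L ∝ R²T⁴ gives L_1/L_2 = (1.10)² × (0.5246)⁴ = 1.210 × 0.07572 = 0.09162.

0.0916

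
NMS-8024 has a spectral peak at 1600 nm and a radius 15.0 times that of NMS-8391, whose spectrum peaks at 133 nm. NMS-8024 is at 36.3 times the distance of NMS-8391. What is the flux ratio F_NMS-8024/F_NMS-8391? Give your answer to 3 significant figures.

8.15×10^-6

Wien's law: T_NMS-8024/T_NMS-8391 = λ_NMS-8391/λ_NMS-8024 = 133/1600 = 0.08313.
L_NMS-8024/L_NMS-8391 = (R_NMS-8024/R_NMS-8391)²(T_NMS-8024/T_NMS-8391)⁴ = (15.0)²(0.08313)⁴ = 0.01074.
F_NMS-8024/F_NMS-8391 = (L_NMS-8024/L_NMS-8391)/(d_NMS-8024/d_NMS-8391)² = 0.01074/(36.3)² = 8.153×10^-6.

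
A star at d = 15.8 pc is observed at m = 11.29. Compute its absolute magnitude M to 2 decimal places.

M = m − 5 log₁₀(d/10 pc) = 11.29 − 5 log₁₀(15.8/10)
  = 11.29 − 5 × 0.199 = 11.29 − 0.99 = 10.30.

10.30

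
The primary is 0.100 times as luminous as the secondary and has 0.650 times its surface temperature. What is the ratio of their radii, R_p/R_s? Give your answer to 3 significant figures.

0.748

L ∝ R²T⁴ gives R ∝ √L / T², so
R_p/R_s = √(0.100) / (0.650)² = 0.3162 / 0.4225 = 0.7485.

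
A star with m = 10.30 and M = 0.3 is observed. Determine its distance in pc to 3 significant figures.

1.00×10^3 pc

m − M = 5 log₁₀(d/10 pc)
10.30 − (0.3) = 10.00 = 5 log₁₀(d/10)
d = 10 × 10^(10.00/5) = 10 × 10^2.000 = 1000 pc.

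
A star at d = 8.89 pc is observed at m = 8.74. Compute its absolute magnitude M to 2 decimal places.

9.00

M = m − 5 log₁₀(d/10 pc) = 8.74 − 5 log₁₀(8.89/10)
  = 8.74 − 5 × -0.051 = 8.74 − -0.26 = 9.00.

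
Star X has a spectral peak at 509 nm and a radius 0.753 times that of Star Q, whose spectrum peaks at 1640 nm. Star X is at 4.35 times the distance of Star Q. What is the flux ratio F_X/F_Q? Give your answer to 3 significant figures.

3.23

Wien's law: T_X/T_Q = λ_Q/λ_X = 1640/509 = 3.222.
L_X/L_Q = (R_X/R_Q)²(T_X/T_Q)⁴ = (0.753)²(3.222)⁴ = 61.11.
F_X/F_Q = (L_X/L_Q)/(d_X/d_Q)² = 61.11/(4.35)² = 3.229.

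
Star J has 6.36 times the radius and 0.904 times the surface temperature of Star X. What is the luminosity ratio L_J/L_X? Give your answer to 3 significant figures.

From the Stefan–Boltzmann law, L ∝ R²T⁴, so
L_J/L_X = (R_J/R_X)² (T_J/T_X)⁴ = (6.36)² × (0.904)⁴ = 40.45 × 0.6678 = 27.01.

27.0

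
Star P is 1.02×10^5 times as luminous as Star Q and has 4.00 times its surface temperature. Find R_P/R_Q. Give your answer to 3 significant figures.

20.0

L ∝ R²T⁴ gives R ∝ √L / T², so
R_P/R_Q = √(1.02×10^5) / (4.00)² = 319.4 / 16.00 = 19.96.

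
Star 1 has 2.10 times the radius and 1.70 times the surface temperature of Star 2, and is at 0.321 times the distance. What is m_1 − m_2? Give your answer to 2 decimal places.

-6.38

L_1/L_2 = (2.10)²(1.70)⁴ = 36.83.
F_1/F_2 = (L_1/L_2)/(d_1/d_2)² = 36.83/0.1030 = 357.5.
m_1 − m_2 = −2.5 log₁₀(357.5) = -6.38.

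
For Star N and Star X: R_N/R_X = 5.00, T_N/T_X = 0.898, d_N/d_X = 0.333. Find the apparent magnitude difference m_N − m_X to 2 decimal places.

-5.42

L_N/L_X = (5.00)²(0.898)⁴ = 16.26.
F_N/F_X = (L_N/L_X)/(d_N/d_X)² = 16.26/0.1109 = 146.6.
m_N − m_X = −2.5 log₁₀(146.6) = -5.42.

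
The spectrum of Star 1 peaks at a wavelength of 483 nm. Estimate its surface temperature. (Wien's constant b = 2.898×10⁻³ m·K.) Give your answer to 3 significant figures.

T = b/λ_max = 2.898×10⁻³ / (483×10⁻⁹) = 6000 K.

6.00×10^3 K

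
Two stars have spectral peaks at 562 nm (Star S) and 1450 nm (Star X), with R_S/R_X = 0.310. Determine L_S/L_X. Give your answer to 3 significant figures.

4.26

Wien's law gives T ∝ 1/λ_max, so T_S/T_X = λ_X/λ_S = 1450/562 = 2.580.
Then L ∝ R²T⁴ gives L_S/L_X = (0.310)² × (2.580)⁴ = 0.09610 × 44.31 = 4.258.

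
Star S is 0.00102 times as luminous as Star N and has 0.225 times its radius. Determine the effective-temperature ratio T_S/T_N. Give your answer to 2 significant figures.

L ∝ R²T⁴ gives T ∝ (L/R²)^(1/4), so
T_S/T_N = (0.00102 / 0.225²)^(1/4) = (0.02015)^(1/4) = 0.3768.

0.38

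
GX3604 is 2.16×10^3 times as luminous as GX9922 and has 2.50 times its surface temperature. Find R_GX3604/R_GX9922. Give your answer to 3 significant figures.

7.44

L ∝ R²T⁴ gives R ∝ √L / T², so
R_GX3604/R_GX9922 = √(2.16×10^3) / (2.50)² = 46.48 / 6.250 = 7.436.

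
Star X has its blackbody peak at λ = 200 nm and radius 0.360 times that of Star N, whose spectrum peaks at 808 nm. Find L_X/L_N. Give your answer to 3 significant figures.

Wien's law gives T ∝ 1/λ_max, so T_X/T_N = λ_N/λ_X = 808/200 = 4.040.
Then L ∝ R²T⁴ gives L_X/L_N = (0.360)² × (4.040)⁴ = 0.1296 × 266.4 = 34.52.

34.5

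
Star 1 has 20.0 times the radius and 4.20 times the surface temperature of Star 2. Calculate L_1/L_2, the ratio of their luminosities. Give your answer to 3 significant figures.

1.24×10^5

From the Stefan–Boltzmann law, L ∝ R²T⁴, so
L_1/L_2 = (R_1/R_2)² (T_1/T_2)⁴ = (20.0)² × (4.20)⁴ = 400.0 × 311.2 = 1.245×10^5.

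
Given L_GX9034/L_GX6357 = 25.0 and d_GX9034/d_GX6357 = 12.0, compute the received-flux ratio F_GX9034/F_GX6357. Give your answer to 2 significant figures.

F = L/(4πd²), so F_GX9034/F_GX6357 = (L_GX9034/L_GX6357) / (d_GX9034/d_GX6357)²
= 25.0 / (12.0)² = 25.0 / 144.0 = 0.1736.

0.17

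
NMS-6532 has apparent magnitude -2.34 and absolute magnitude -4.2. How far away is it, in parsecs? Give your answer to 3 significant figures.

m − M = 5 log₁₀(d/10 pc)
-2.34 − (-4.2) = 1.86 = 5 log₁₀(d/10)
d = 10 × 10^(1.86/5) = 10 × 10^0.372 = 23.55 pc.

23.6 pc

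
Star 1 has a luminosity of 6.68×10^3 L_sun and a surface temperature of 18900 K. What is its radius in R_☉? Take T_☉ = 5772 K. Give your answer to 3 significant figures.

R/R_☉ = √(L/L_☉) / (T/T_☉)² = √(6.68×10^3) / (3.274)²
       = 81.73 / 10.72 = 7.623.

7.62 R_☉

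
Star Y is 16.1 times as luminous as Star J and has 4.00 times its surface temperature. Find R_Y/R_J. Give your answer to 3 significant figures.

L ∝ R²T⁴ gives R ∝ √L / T², so
R_Y/R_J = √(16.1) / (4.00)² = 4.012 / 16.00 = 0.2508.

0.251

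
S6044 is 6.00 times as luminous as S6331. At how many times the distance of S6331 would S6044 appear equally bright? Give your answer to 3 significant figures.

Equal flux requires L_S6044/d_S6044² = L_S6331/d_S6331², so d_S6044/d_S6331 = √(L_S6044/L_S6331)
= √(6.00) = 2.449.

2.45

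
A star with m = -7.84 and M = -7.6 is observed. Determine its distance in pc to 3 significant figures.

m − M = 5 log₁₀(d/10 pc)
-7.84 − (-7.6) = -0.24 = 5 log₁₀(d/10)
d = 10 × 10^(-0.24/5) = 10 × 10^-0.048 = 8.954 pc.

8.95 pc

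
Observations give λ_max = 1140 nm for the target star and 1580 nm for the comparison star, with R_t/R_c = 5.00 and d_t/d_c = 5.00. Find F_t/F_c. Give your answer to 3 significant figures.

3.69

Wien's law: T_t/T_c = λ_c/λ_t = 1580/1140 = 1.386.
L_t/L_c = (R_t/R_c)²(T_t/T_c)⁴ = (5.00)²(1.386)⁴ = 92.25.
F_t/F_c = (L_t/L_c)/(d_t/d_c)² = 92.25/(5.00)² = 3.690.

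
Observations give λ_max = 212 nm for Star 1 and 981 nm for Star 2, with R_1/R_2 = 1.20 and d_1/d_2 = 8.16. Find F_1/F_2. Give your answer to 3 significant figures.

9.92

Wien's law: T_1/T_2 = λ_2/λ_1 = 981/212 = 4.627.
L_1/L_2 = (R_1/R_2)²(T_1/T_2)⁴ = (1.20)²(4.627)⁴ = 660.2.
F_1/F_2 = (L_1/L_2)/(d_1/d_2)² = 660.2/(8.16)² = 9.916.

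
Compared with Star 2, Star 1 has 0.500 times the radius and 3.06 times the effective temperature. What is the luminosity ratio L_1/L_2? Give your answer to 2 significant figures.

From the Stefan–Boltzmann law, L ∝ R²T⁴, so
L_1/L_2 = (R_1/R_2)² (T_1/T_2)⁴ = (0.500)² × (3.06)⁴ = 0.2500 × 87.68 = 21.92.

22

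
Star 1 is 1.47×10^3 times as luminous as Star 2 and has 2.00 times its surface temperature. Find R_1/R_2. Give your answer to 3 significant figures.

9.59

L ∝ R²T⁴ gives R ∝ √L / T², so
R_1/R_2 = √(1.47×10^3) / (2.00)² = 38.34 / 4.000 = 9.585.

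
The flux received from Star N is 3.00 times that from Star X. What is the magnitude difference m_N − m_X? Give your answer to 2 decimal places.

m_N − m_X = −2.5 log₁₀(F_N/F_X) = −2.5 log₁₀(3.00) = −2.5 × (0.477) = -1.193.

-1.19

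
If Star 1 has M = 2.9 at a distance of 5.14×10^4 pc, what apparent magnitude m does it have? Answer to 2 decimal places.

m = M + 5 log₁₀(d/10 pc) = 2.9 + 5 log₁₀(5.14×10^4/10)
  = 2.9 + 5 × 3.711 = 2.9 + 18.55 = 21.45.

21.45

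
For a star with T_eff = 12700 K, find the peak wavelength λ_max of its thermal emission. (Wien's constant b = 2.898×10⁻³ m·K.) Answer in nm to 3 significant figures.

λ_max = b/T = 2.898×10⁻³ / 12700 = 2.28×10^-7 m = 228.2 nm.

228 nm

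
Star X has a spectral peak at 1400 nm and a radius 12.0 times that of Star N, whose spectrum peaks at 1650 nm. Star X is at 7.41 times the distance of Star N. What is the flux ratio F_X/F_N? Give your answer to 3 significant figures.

5.06

Wien's law: T_X/T_N = λ_N/λ_X = 1650/1400 = 1.179.
L_X/L_N = (R_X/R_N)²(T_X/T_N)⁴ = (12.0)²(1.179)⁴ = 277.8.
F_X/F_N = (L_X/L_N)/(d_X/d_N)² = 277.8/(7.41)² = 5.060.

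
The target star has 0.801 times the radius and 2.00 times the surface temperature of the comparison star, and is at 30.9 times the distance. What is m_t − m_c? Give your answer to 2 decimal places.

4.92

L_t/L_c = (0.801)²(2.00)⁴ = 10.27.
F_t/F_c = (L_t/L_c)/(d_t/d_c)² = 10.27/954.8 = 0.01075.
m_t − m_c = −2.5 log₁₀(0.01075) = 4.92.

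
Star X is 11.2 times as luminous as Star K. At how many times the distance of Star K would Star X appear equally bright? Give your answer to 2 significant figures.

3.3

Equal flux requires L_X/d_X² = L_K/d_K², so d_X/d_K = √(L_X/L_K)
= √(11.2) = 3.347.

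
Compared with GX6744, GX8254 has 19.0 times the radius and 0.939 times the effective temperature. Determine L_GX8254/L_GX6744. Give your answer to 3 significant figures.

From the Stefan–Boltzmann law, L ∝ R²T⁴, so
L_GX8254/L_GX6744 = (R_GX8254/R_GX6744)² (T_GX8254/T_GX6744)⁴ = (19.0)² × (0.939)⁴ = 361.0 × 0.7774 = 280.7.

281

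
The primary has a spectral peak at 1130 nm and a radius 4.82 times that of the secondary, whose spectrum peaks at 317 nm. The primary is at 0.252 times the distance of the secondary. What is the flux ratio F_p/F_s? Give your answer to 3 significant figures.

2.27

Wien's law: T_p/T_s = λ_s/λ_p = 317/1130 = 0.2805.
L_p/L_s = (R_p/R_s)²(T_p/T_s)⁴ = (4.82)²(0.2805)⁴ = 0.1439.
F_p/F_s = (L_p/L_s)/(d_p/d_s)² = 0.1439/(0.252)² = 2.266.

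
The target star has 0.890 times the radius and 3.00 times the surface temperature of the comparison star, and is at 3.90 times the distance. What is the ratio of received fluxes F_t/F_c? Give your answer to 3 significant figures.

L_t/L_c = (R_t/R_c)²(T_t/T_c)⁴ = (0.890)² × (3.00)⁴ = 64.16.
F_t/F_c = (L_t/L_c)/(d_t/d_c)² = 64.16 / (3.90)² = 4.218.

4.22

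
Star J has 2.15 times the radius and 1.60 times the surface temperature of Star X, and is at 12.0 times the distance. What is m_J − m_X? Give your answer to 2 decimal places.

L_J/L_X = (2.15)²(1.60)⁴ = 30.29.
F_J/F_X = (L_J/L_X)/(d_J/d_X)² = 30.29/144.0 = 0.2104.
m_J − m_X = −2.5 log₁₀(0.2104) = 1.69.

1.69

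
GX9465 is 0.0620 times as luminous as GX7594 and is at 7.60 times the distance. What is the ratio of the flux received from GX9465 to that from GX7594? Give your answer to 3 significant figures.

0.00107

F = L/(4πd²), so F_GX9465/F_GX7594 = (L_GX9465/L_GX7594) / (d_GX9465/d_GX7594)²
= 0.0620 / (7.60)² = 0.0620 / 57.76 = 0.001073.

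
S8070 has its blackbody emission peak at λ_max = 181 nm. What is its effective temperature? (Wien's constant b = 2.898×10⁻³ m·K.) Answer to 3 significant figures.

T = b/λ_max = 2.898×10⁻³ / (181×10⁻⁹) = 1.601×10^4 K.

1.60×10^4 K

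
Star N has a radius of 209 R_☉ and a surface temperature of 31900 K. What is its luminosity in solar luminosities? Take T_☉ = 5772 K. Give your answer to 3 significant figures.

4.08×10^7 solar luminosities

L/L_☉ = (R/R_☉)² (T/T_☉)⁴ = (209)² × (31900/5772)⁴
       = 4.368×10^4 × (5.527)⁴ = 4.368×10^4 × 932.9 = 4.075×10^7.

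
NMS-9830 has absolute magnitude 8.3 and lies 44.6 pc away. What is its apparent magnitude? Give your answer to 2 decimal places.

m = M + 5 log₁₀(d/10 pc) = 8.3 + 5 log₁₀(44.6/10)
  = 8.3 + 5 × 0.649 = 8.3 + 3.25 = 11.55.

11.55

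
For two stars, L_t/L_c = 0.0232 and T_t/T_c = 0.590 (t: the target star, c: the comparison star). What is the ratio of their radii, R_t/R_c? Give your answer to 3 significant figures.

L ∝ R²T⁴ gives R ∝ √L / T², so
R_t/R_c = √(0.0232) / (0.590)² = 0.1523 / 0.3481 = 0.4376.

0.438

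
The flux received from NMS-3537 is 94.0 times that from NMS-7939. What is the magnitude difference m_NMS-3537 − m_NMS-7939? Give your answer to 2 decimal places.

m_NMS-3537 − m_NMS-7939 = −2.5 log₁₀(F_NMS-3537/F_NMS-7939) = −2.5 log₁₀(94.0) = −2.5 × (1.973) = -4.933.

-4.93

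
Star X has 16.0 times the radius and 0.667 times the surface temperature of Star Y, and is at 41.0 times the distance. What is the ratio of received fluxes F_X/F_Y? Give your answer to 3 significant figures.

L_X/L_Y = (R_X/R_Y)²(T_X/T_Y)⁴ = (16.0)² × (0.667)⁴ = 50.67.
F_X/F_Y = (L_X/L_Y)/(d_X/d_Y)² = 50.67 / (41.0)² = 0.03014.

0.0301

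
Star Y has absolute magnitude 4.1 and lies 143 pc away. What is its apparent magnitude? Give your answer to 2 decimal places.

9.88

m = M + 5 log₁₀(d/10 pc) = 4.1 + 5 log₁₀(143/10)
  = 4.1 + 5 × 1.155 = 4.1 + 5.78 = 9.88.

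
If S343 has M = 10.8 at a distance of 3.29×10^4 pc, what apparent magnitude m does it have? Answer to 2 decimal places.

m = M + 5 log₁₀(d/10 pc) = 10.8 + 5 log₁₀(3.29×10^4/10)
  = 10.8 + 5 × 3.517 = 10.8 + 17.59 = 28.39.

28.39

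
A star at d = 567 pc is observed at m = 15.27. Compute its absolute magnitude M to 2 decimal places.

6.50

M = m − 5 log₁₀(d/10 pc) = 15.27 − 5 log₁₀(567/10)
  = 15.27 − 5 × 1.754 = 15.27 − 8.77 = 6.50.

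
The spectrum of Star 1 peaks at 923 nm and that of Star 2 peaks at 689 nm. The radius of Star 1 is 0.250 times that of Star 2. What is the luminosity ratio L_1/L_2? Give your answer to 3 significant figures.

Wien's law gives T ∝ 1/λ_max, so T_1/T_2 = λ_2/λ_1 = 689/923 = 0.7465.
Then L ∝ R²T⁴ gives L_1/L_2 = (0.250)² × (0.7465)⁴ = 0.06250 × 0.3105 = 0.01941.

0.0194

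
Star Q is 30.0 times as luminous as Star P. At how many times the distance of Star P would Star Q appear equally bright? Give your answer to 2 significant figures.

5.5

Equal flux requires L_Q/d_Q² = L_P/d_P², so d_Q/d_P = √(L_Q/L_P)
= √(30.0) = 5.477.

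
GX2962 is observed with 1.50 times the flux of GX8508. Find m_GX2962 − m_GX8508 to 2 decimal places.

m_GX2962 − m_GX8508 = −2.5 log₁₀(F_GX2962/F_GX8508) = −2.5 log₁₀(1.50) = −2.5 × (0.176) = -0.440.

-0.44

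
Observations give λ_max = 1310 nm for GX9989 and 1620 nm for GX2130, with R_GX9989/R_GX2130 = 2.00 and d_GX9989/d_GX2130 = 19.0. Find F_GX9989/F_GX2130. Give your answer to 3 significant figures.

0.0259

Wien's law: T_GX9989/T_GX2130 = λ_GX2130/λ_GX9989 = 1620/1310 = 1.237.
L_GX9989/L_GX2130 = (R_GX9989/R_GX2130)²(T_GX9989/T_GX2130)⁴ = (2.00)²(1.237)⁴ = 9.355.
F_GX9989/F_GX2130 = (L_GX9989/L_GX2130)/(d_GX9989/d_GX2130)² = 9.355/(19.0)² = 0.02591.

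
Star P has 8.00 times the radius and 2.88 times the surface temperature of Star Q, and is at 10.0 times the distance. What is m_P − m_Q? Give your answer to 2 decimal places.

L_P/L_Q = (8.00)²(2.88)⁴ = 4403.
F_P/F_Q = (L_P/L_Q)/(d_P/d_Q)² = 4403/100.0 = 44.03.
m_P − m_Q = −2.5 log₁₀(44.03) = -4.11.

-4.11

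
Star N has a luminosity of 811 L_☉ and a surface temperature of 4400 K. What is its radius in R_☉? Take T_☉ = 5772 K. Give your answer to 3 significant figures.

49.0 R_☉

R/R_☉ = √(L/L_☉) / (T/T_☉)² = √(811) / (0.7623)²
       = 28.48 / 0.5811 = 49.01.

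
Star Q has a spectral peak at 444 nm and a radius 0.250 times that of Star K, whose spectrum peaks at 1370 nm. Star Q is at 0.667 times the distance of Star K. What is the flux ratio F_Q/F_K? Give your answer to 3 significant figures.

12.7

Wien's law: T_Q/T_K = λ_K/λ_Q = 1370/444 = 3.086.
L_Q/L_K = (R_Q/R_K)²(T_Q/T_K)⁴ = (0.250)²(3.086)⁴ = 5.665.
F_Q/F_K = (L_Q/L_K)/(d_Q/d_K)² = 5.665/(0.667)² = 12.73.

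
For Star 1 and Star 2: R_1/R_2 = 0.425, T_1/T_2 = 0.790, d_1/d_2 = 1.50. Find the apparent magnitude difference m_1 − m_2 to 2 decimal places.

L_1/L_2 = (0.425)²(0.790)⁴ = 0.07035.
F_1/F_2 = (L_1/L_2)/(d_1/d_2)² = 0.07035/2.250 = 0.03127.
m_1 − m_2 = −2.5 log₁₀(0.03127) = 3.76.

3.76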